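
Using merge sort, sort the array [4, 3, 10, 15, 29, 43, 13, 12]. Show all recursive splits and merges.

Merge sort trace:

Split: [4, 3, 10, 15, 29, 43, 13, 12] -> [4, 3, 10, 15] and [29, 43, 13, 12]
  Split: [4, 3, 10, 15] -> [4, 3] and [10, 15]
    Split: [4, 3] -> [4] and [3]
    Merge: [4] + [3] -> [3, 4]
    Split: [10, 15] -> [10] and [15]
    Merge: [10] + [15] -> [10, 15]
  Merge: [3, 4] + [10, 15] -> [3, 4, 10, 15]
  Split: [29, 43, 13, 12] -> [29, 43] and [13, 12]
    Split: [29, 43] -> [29] and [43]
    Merge: [29] + [43] -> [29, 43]
    Split: [13, 12] -> [13] and [12]
    Merge: [13] + [12] -> [12, 13]
  Merge: [29, 43] + [12, 13] -> [12, 13, 29, 43]
Merge: [3, 4, 10, 15] + [12, 13, 29, 43] -> [3, 4, 10, 12, 13, 15, 29, 43]

Final sorted array: [3, 4, 10, 12, 13, 15, 29, 43]

The merge sort proceeds by recursively splitting the array and merging sorted halves.
After all merges, the sorted array is [3, 4, 10, 12, 13, 15, 29, 43].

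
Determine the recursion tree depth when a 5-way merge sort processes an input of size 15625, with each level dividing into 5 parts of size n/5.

For divide and conquer with division factor 5:

Problem sizes at each level:
Level 0: 15625
Level 1: 3125
Level 2: 625
Level 3: 125
Level 4: 25
Level 5: 5
Level 6: 1

The root is level 0 and the size-1 base case is level 6 (the tree spans levels 0 through 6, i.e. 7 levels counting the root), so the depth is the number of divisions: log_5(15625) = 6

The recursion tree depth is log_5(15625) = 6. At each level, the problem size is divided by 5, so it takes 6 divisions to reduce to a base case of size 1. The algorithm makes 5 recursive calls at each level.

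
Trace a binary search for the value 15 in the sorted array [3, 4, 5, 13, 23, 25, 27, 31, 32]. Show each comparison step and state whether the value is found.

Binary search for 15 in [3, 4, 5, 13, 23, 25, 27, 31, 32]:

lo=0, hi=8, mid=4, arr[mid]=23 -> 23 > 15, search left half
lo=0, hi=3, mid=1, arr[mid]=4 -> 4 < 15, search right half
lo=2, hi=3, mid=2, arr[mid]=5 -> 5 < 15, search right half
lo=3, hi=3, mid=3, arr[mid]=13 -> 13 < 15, search right half
lo=4 > hi=3, target 15 not found

Binary search determines that 15 is not in the array after 4 comparisons. The search space was exhausted without finding the target.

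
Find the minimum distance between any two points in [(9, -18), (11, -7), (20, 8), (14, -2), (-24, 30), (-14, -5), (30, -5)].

Computing all pairwise distances among 7 points:

d((9, -18), (11, -7)) = 11.1803
d((9, -18), (20, 8)) = 28.2312
d((9, -18), (14, -2)) = 16.7631
d((9, -18), (-24, 30)) = 58.2495
d((9, -18), (-14, -5)) = 26.4197
d((9, -18), (30, -5)) = 24.6982
d((11, -7), (20, 8)) = 17.4929
d((11, -7), (14, -2)) = 5.831 <-- minimum
d((11, -7), (-24, 30)) = 50.9313
d((11, -7), (-14, -5)) = 25.0799
d((11, -7), (30, -5)) = 19.105
d((20, 8), (14, -2)) = 11.6619
d((20, 8), (-24, 30)) = 49.1935
d((20, 8), (-14, -5)) = 36.4005
d((20, 8), (30, -5)) = 16.4012
d((14, -2), (-24, 30)) = 49.679
d((14, -2), (-14, -5)) = 28.1603
d((14, -2), (30, -5)) = 16.2788
d((-24, 30), (-14, -5)) = 36.4005
d((-24, 30), (30, -5)) = 64.3506
d((-14, -5), (30, -5)) = 44.0

Closest pair: (11, -7) and (14, -2) with distance 5.831

The closest pair is (11, -7) and (14, -2) with Euclidean distance 5.831. For 7 points, brute-force pairwise comparison is shown above. For large n, the divide-and-conquer algorithm (sort by x, recurse on halves, check the dividing strip) achieves O(n log n).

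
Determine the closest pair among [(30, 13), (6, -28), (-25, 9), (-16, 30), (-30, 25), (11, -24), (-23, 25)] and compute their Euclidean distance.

Computing all pairwise distances among 7 points:

d((30, 13), (6, -28)) = 47.5079
d((30, 13), (-25, 9)) = 55.1453
d((30, 13), (-16, 30)) = 49.0408
d((30, 13), (-30, 25)) = 61.1882
d((30, 13), (11, -24)) = 41.5933
d((30, 13), (-23, 25)) = 54.3415
d((6, -28), (-25, 9)) = 48.2701
d((6, -28), (-16, 30)) = 62.0322
d((6, -28), (-30, 25)) = 64.0703
d((6, -28), (11, -24)) = 6.4031 <-- minimum
d((6, -28), (-23, 25)) = 60.4152
d((-25, 9), (-16, 30)) = 22.8473
d((-25, 9), (-30, 25)) = 16.7631
d((-25, 9), (11, -24)) = 48.8365
d((-25, 9), (-23, 25)) = 16.1245
d((-16, 30), (-30, 25)) = 14.8661
d((-16, 30), (11, -24)) = 60.3738
d((-16, 30), (-23, 25)) = 8.6023
d((-30, 25), (11, -24)) = 63.8905
d((-30, 25), (-23, 25)) = 7.0
d((11, -24), (-23, 25)) = 59.6406

Closest pair: (6, -28) and (11, -24) with distance 6.4031

The closest pair is (6, -28) and (11, -24) with Euclidean distance 6.4031. For 7 points, brute-force pairwise comparison is shown above. For large n, the divide-and-conquer algorithm (sort by x, recurse on halves, check the dividing strip) achieves O(n log n).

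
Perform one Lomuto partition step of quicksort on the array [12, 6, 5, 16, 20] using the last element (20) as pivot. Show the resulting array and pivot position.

Lomuto partition with pivot = 20:

Initial array: [12, 6, 5, 16, 20]

arr[0]=12 <= 20: swap with position 0, array becomes [12, 6, 5, 16, 20]
arr[1]=6 <= 20: swap with position 1, array becomes [12, 6, 5, 16, 20]
arr[2]=5 <= 20: swap with position 2, array becomes [12, 6, 5, 16, 20]
arr[3]=16 <= 20: swap with position 3, array becomes [12, 6, 5, 16, 20]

Place pivot at position 4: [12, 6, 5, 16, 20]
Pivot position: 4

After partitioning with pivot 20, the array becomes [12, 6, 5, 16, 20]. The pivot is placed at index 4. All elements to the left of the pivot are <= 20, and all elements to the right are > 20.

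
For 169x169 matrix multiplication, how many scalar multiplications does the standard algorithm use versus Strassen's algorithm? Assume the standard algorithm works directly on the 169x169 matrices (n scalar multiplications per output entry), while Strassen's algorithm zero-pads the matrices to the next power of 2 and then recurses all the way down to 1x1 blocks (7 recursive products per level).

Matrix multiplication for 169x169 matrices:

Strassen's algorithm requires power-of-2 dimensions. Pad 169x169 to 256x256 (next power of 2).

Standard algorithm: 169^3 = 4826809 multiplications
Strassen's algorithm: 7^(log2(256)) = 7^8 = 5764801 multiplications
Difference: 4826809 - 5764801 = -937992 (Strassen uses MORE here due to padding overhead — for small or just-over-power-of-2 n, padding can outweigh the per-level savings)

Standard: 4826809 multiplications (169^3). Strassen: 5764801 multiplications (7^8, after padding to 256x256). Strassen reduces 8 recursive multiplications to 7 at each level.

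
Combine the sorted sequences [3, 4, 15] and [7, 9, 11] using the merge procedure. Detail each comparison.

Merging process:

Compare 3 vs 7: take 3 from left. Merged: [3]
Compare 4 vs 7: take 4 from left. Merged: [3, 4]
Compare 15 vs 7: take 7 from right. Merged: [3, 4, 7]
Compare 15 vs 9: take 9 from right. Merged: [3, 4, 7, 9]
Compare 15 vs 11: take 11 from right. Merged: [3, 4, 7, 9, 11]
Append remaining from left: [15]. Merged: [3, 4, 7, 9, 11, 15]

Final merged array: [3, 4, 7, 9, 11, 15]
Total comparisons: 5

The merged array is [3, 4, 7, 9, 11, 15], requiring 5 comparisons. The merge step runs in O(n) time where n is the total number of elements.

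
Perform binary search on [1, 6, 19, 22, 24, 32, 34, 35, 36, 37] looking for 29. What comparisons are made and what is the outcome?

Binary search for 29 in [1, 6, 19, 22, 24, 32, 34, 35, 36, 37]:

lo=0, hi=9, mid=4, arr[mid]=24 -> 24 < 29, search right half
lo=5, hi=9, mid=7, arr[mid]=35 -> 35 > 29, search left half
lo=5, hi=6, mid=5, arr[mid]=32 -> 32 > 29, search left half
lo=5 > hi=4, target 29 not found

Binary search determines that 29 is not in the array after 3 comparisons. The search space was exhausted without finding the target.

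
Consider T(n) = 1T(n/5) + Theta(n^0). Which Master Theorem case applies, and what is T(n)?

Master Theorem for T(n) = 1T(n/5) + O(n^0):

a = 1, b = 5, c = 0
log_b(a) = log_5(1) = 0.0000

Case 2: c = 0 = log_5(1) = 0.0000
T(n) = O(n^0 log n) = O(log n)

For T(n) = 1T(n/5) + O(n^0): log_5(1) = 0.0000. This is Case 2 of the Master Theorem (c = log_b(a), equal work at all levels), giving O(log n).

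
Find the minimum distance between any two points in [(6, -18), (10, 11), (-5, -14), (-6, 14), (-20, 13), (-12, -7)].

Computing all pairwise distances among 6 points:

d((6, -18), (10, 11)) = 29.2746
d((6, -18), (-5, -14)) = 11.7047
d((6, -18), (-6, 14)) = 34.176
d((6, -18), (-20, 13)) = 40.4599
d((6, -18), (-12, -7)) = 21.095
d((10, 11), (-5, -14)) = 29.1548
d((10, 11), (-6, 14)) = 16.2788
d((10, 11), (-20, 13)) = 30.0666
d((10, 11), (-12, -7)) = 28.4253
d((-5, -14), (-6, 14)) = 28.0179
d((-5, -14), (-20, 13)) = 30.8869
d((-5, -14), (-12, -7)) = 9.8995 <-- minimum
d((-6, 14), (-20, 13)) = 14.0357
d((-6, 14), (-12, -7)) = 21.8403
d((-20, 13), (-12, -7)) = 21.5407

Closest pair: (-5, -14) and (-12, -7) with distance 9.8995

The closest pair is (-5, -14) and (-12, -7) with Euclidean distance 9.8995. For 6 points, brute-force pairwise comparison is shown above. For large n, the divide-and-conquer algorithm (sort by x, recurse on halves, check the dividing strip) achieves O(n log n).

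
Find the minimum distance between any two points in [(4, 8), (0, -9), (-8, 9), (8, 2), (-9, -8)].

Computing all pairwise distances among 5 points:

d((4, 8), (0, -9)) = 17.4642
d((4, 8), (-8, 9)) = 12.0416
d((4, 8), (8, 2)) = 7.2111 <-- minimum
d((4, 8), (-9, -8)) = 20.6155
d((0, -9), (-8, 9)) = 19.6977
d((0, -9), (8, 2)) = 13.6015
d((0, -9), (-9, -8)) = 9.0554
d((-8, 9), (8, 2)) = 17.4642
d((-8, 9), (-9, -8)) = 17.0294
d((8, 2), (-9, -8)) = 19.7231

Closest pair: (4, 8) and (8, 2) with distance 7.2111

The closest pair is (4, 8) and (8, 2) with Euclidean distance 7.2111. For 5 points, brute-force pairwise comparison is shown above. For large n, the divide-and-conquer algorithm (sort by x, recurse on halves, check the dividing strip) achieves O(n log n).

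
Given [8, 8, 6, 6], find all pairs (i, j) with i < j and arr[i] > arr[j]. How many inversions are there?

Finding inversions in [8, 8, 6, 6]:

(0, 2): arr[0]=8 > arr[2]=6
(0, 3): arr[0]=8 > arr[3]=6
(1, 2): arr[1]=8 > arr[2]=6
(1, 3): arr[1]=8 > arr[3]=6

Total inversions: 4

The array has 4 inversion(s): (0,2), (0,3), (1,2), (1,3). Each pair (i,j) satisfies i < j and arr[i] > arr[j].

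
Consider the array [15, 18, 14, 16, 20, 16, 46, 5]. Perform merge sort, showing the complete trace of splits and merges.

Merge sort trace:

Split: [15, 18, 14, 16, 20, 16, 46, 5] -> [15, 18, 14, 16] and [20, 16, 46, 5]
  Split: [15, 18, 14, 16] -> [15, 18] and [14, 16]
    Split: [15, 18] -> [15] and [18]
    Merge: [15] + [18] -> [15, 18]
    Split: [14, 16] -> [14] and [16]
    Merge: [14] + [16] -> [14, 16]
  Merge: [15, 18] + [14, 16] -> [14, 15, 16, 18]
  Split: [20, 16, 46, 5] -> [20, 16] and [46, 5]
    Split: [20, 16] -> [20] and [16]
    Merge: [20] + [16] -> [16, 20]
    Split: [46, 5] -> [46] and [5]
    Merge: [46] + [5] -> [5, 46]
  Merge: [16, 20] + [5, 46] -> [5, 16, 20, 46]
Merge: [14, 15, 16, 18] + [5, 16, 20, 46] -> [5, 14, 15, 16, 16, 18, 20, 46]

Final sorted array: [5, 14, 15, 16, 16, 18, 20, 46]

The merge sort proceeds by recursively splitting the array and merging sorted halves.
After all merges, the sorted array is [5, 14, 15, 16, 16, 18, 20, 46].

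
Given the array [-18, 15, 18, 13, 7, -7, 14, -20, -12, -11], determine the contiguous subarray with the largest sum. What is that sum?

Using Kadane's algorithm on [-18, 15, 18, 13, 7, -7, 14, -20, -12, -11]:

Scanning through the array:
Position 1 (value 15): max_ending_here = 15, max_so_far = 15
Position 2 (value 18): max_ending_here = 33, max_so_far = 33
Position 3 (value 13): max_ending_here = 46, max_so_far = 46
Position 4 (value 7): max_ending_here = 53, max_so_far = 53
Position 5 (value -7): max_ending_here = 46, max_so_far = 53
Position 6 (value 14): max_ending_here = 60, max_so_far = 60
Position 7 (value -20): max_ending_here = 40, max_so_far = 60
Position 8 (value -12): max_ending_here = 28, max_so_far = 60
Position 9 (value -11): max_ending_here = 17, max_so_far = 60

Maximum subarray: [15, 18, 13, 7, -7, 14]
Maximum sum: 60

The maximum subarray is [15, 18, 13, 7, -7, 14] with sum 60. This subarray runs from index 1 to index 6.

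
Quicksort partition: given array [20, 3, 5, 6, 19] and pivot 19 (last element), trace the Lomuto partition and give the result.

Lomuto partition with pivot = 19:

Initial array: [20, 3, 5, 6, 19]

arr[0]=20 > 19: no swap
arr[1]=3 <= 19: swap with position 0, array becomes [3, 20, 5, 6, 19]
arr[2]=5 <= 19: swap with position 1, array becomes [3, 5, 20, 6, 19]
arr[3]=6 <= 19: swap with position 2, array becomes [3, 5, 6, 20, 19]

Place pivot at position 3: [3, 5, 6, 19, 20]
Pivot position: 3

After partitioning with pivot 19, the array becomes [3, 5, 6, 19, 20]. The pivot is placed at index 3. All elements to the left of the pivot are <= 19, and all elements to the right are > 19.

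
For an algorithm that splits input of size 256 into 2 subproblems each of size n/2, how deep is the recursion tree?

For divide and conquer with division factor 2:

Problem sizes at each level:
Level 0: 256
Level 1: 128
Level 2: 64
Level 3: 32
Level 4: 16
Level 5: 8
Level 6: 4
Level 7: 2
Level 8: 1

The root is level 0 and the size-1 base case is level 8 (the tree spans levels 0 through 8, i.e. 9 levels counting the root), so the depth is the number of divisions: log_2(256) = 8

The recursion tree depth is log_2(256) = 8. At each level, the problem size is divided by 2, so it takes 8 divisions to reduce to a base case of size 1. The algorithm makes 2 recursive calls at each level.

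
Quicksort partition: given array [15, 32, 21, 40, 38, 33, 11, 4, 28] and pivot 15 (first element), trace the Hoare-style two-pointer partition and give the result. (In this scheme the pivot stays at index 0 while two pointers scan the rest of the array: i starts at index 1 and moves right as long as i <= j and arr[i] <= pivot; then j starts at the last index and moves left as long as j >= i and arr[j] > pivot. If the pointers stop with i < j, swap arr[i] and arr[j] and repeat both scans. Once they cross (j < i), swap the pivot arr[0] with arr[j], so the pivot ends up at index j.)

Hoare-style two-pointer partition with pivot = 15:

Initial array: [15, 32, 21, 40, 38, 33, 11, 4, 28]

Pointers start at i = 1, j = 8.
i stops at index 1 (arr[1]=32 > 15), j stops at index 7 (arr[7]=4 <= 15): swap arr[1] and arr[7], array becomes [15, 4, 21, 40, 38, 33, 11, 32, 28]
i stops at index 2 (arr[2]=21 > 15), j stops at index 6 (arr[6]=11 <= 15): swap arr[2] and arr[6], array becomes [15, 4, 11, 40, 38, 33, 21, 32, 28]
i ends at 3, j ends at 2: the pointers have crossed (j < i), so scanning stops.

Swap pivot arr[0] with arr[2] to place pivot at position 2: [11, 4, 15, 40, 38, 33, 21, 32, 28]
Pivot position: 2

After partitioning with pivot 15, the array becomes [11, 4, 15, 40, 38, 33, 21, 32, 28]. The pivot is placed at index 2. All elements to the left of the pivot are <= 15, and all elements to the right are > 15.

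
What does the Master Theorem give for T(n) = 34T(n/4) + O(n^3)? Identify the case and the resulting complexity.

Master Theorem for T(n) = 34T(n/4) + O(n^3):

a = 34, b = 4, c = 3
log_b(a) = log_4(34) = 2.5437

Case 3: c = 3 > log_4(34) = 2.5437
T(n) = O(n^3) = O(n^3)

For T(n) = 34T(n/4) + O(n^3): log_4(34) = 2.5437. This is Case 3 of the Master Theorem (c > log_b(a), work dominated by root), giving O(n^3).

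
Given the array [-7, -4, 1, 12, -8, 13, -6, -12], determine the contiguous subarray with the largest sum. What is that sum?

Using Kadane's algorithm on [-7, -4, 1, 12, -8, 13, -6, -12]:

Scanning through the array:
Position 1 (value -4): max_ending_here = -4, max_so_far = -4
Position 2 (value 1): max_ending_here = 1, max_so_far = 1
Position 3 (value 12): max_ending_here = 13, max_so_far = 13
Position 4 (value -8): max_ending_here = 5, max_so_far = 13
Position 5 (value 13): max_ending_here = 18, max_so_far = 18
Position 6 (value -6): max_ending_here = 12, max_so_far = 18
Position 7 (value -12): max_ending_here = 0, max_so_far = 18

Maximum subarray: [1, 12, -8, 13]
Maximum sum: 18

The maximum subarray is [1, 12, -8, 13] with sum 18. This subarray runs from index 2 to index 5.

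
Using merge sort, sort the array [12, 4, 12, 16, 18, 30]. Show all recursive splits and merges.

Merge sort trace:

Split: [12, 4, 12, 16, 18, 30] -> [12, 4, 12] and [16, 18, 30]
  Split: [12, 4, 12] -> [12] and [4, 12]
    Split: [4, 12] -> [4] and [12]
    Merge: [4] + [12] -> [4, 12]
  Merge: [12] + [4, 12] -> [4, 12, 12]
  Split: [16, 18, 30] -> [16] and [18, 30]
    Split: [18, 30] -> [18] and [30]
    Merge: [18] + [30] -> [18, 30]
  Merge: [16] + [18, 30] -> [16, 18, 30]
Merge: [4, 12, 12] + [16, 18, 30] -> [4, 12, 12, 16, 18, 30]

Final sorted array: [4, 12, 12, 16, 18, 30]

The merge sort proceeds by recursively splitting the array and merging sorted halves.
After all merges, the sorted array is [4, 12, 12, 16, 18, 30].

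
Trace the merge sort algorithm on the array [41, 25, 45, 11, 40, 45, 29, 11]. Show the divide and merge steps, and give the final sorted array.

Merge sort trace:

Split: [41, 25, 45, 11, 40, 45, 29, 11] -> [41, 25, 45, 11] and [40, 45, 29, 11]
  Split: [41, 25, 45, 11] -> [41, 25] and [45, 11]
    Split: [41, 25] -> [41] and [25]
    Merge: [41] + [25] -> [25, 41]
    Split: [45, 11] -> [45] and [11]
    Merge: [45] + [11] -> [11, 45]
  Merge: [25, 41] + [11, 45] -> [11, 25, 41, 45]
  Split: [40, 45, 29, 11] -> [40, 45] and [29, 11]
    Split: [40, 45] -> [40] and [45]
    Merge: [40] + [45] -> [40, 45]
    Split: [29, 11] -> [29] and [11]
    Merge: [29] + [11] -> [11, 29]
  Merge: [40, 45] + [11, 29] -> [11, 29, 40, 45]
Merge: [11, 25, 41, 45] + [11, 29, 40, 45] -> [11, 11, 25, 29, 40, 41, 45, 45]

Final sorted array: [11, 11, 25, 29, 40, 41, 45, 45]

The merge sort proceeds by recursively splitting the array and merging sorted halves.
After all merges, the sorted array is [11, 11, 25, 29, 40, 41, 45, 45].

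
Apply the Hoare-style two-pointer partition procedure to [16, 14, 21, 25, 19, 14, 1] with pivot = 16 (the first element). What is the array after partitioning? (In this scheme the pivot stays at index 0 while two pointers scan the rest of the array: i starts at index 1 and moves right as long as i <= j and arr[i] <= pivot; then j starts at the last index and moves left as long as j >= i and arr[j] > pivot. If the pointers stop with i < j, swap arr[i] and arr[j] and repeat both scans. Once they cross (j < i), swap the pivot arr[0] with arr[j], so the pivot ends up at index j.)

Hoare-style two-pointer partition with pivot = 16:

Initial array: [16, 14, 21, 25, 19, 14, 1]

Pointers start at i = 1, j = 6.
i stops at index 2 (arr[2]=21 > 16), j stops at index 6 (arr[6]=1 <= 16): swap arr[2] and arr[6], array becomes [16, 14, 1, 25, 19, 14, 21]
i stops at index 3 (arr[3]=25 > 16), j stops at index 5 (arr[5]=14 <= 16): swap arr[3] and arr[5], array becomes [16, 14, 1, 14, 19, 25, 21]
i ends at 4, j ends at 3: the pointers have crossed (j < i), so scanning stops.

Swap pivot arr[0] with arr[3] to place pivot at position 3: [14, 14, 1, 16, 19, 25, 21]
Pivot position: 3

After partitioning with pivot 16, the array becomes [14, 14, 1, 16, 19, 25, 21]. The pivot is placed at index 3. All elements to the left of the pivot are <= 16, and all elements to the right are > 16.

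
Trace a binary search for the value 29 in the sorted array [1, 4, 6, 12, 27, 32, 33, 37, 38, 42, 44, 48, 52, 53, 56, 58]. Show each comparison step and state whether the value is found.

Binary search for 29 in [1, 4, 6, 12, 27, 32, 33, 37, 38, 42, 44, 48, 52, 53, 56, 58]:

lo=0, hi=15, mid=7, arr[mid]=37 -> 37 > 29, search left half
lo=0, hi=6, mid=3, arr[mid]=12 -> 12 < 29, search right half
lo=4, hi=6, mid=5, arr[mid]=32 -> 32 > 29, search left half
lo=4, hi=4, mid=4, arr[mid]=27 -> 27 < 29, search right half
lo=5 > hi=4, target 29 not found

Binary search determines that 29 is not in the array after 4 comparisons. The search space was exhausted without finding the target.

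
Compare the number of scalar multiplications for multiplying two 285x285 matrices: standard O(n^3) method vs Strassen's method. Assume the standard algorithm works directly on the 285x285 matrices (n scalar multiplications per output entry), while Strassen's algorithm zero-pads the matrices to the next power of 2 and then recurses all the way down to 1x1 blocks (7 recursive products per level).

Matrix multiplication for 285x285 matrices:

Strassen's algorithm requires power-of-2 dimensions. Pad 285x285 to 512x512 (next power of 2).

Standard algorithm: 285^3 = 23149125 multiplications
Strassen's algorithm: 7^(log2(512)) = 7^9 = 40353607 multiplications
Difference: 23149125 - 40353607 = -17204482 (Strassen uses MORE here due to padding overhead — for small or just-over-power-of-2 n, padding can outweigh the per-level savings)

Standard: 23149125 multiplications (285^3). Strassen: 40353607 multiplications (7^9, after padding to 512x512). Strassen reduces 8 recursive multiplications to 7 at each level.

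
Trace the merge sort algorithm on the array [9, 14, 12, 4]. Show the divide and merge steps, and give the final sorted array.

Merge sort trace:

Split: [9, 14, 12, 4] -> [9, 14] and [12, 4]
  Split: [9, 14] -> [9] and [14]
  Merge: [9] + [14] -> [9, 14]
  Split: [12, 4] -> [12] and [4]
  Merge: [12] + [4] -> [4, 12]
Merge: [9, 14] + [4, 12] -> [4, 9, 12, 14]

Final sorted array: [4, 9, 12, 14]

The merge sort proceeds by recursively splitting the array and merging sorted halves.
After all merges, the sorted array is [4, 9, 12, 14].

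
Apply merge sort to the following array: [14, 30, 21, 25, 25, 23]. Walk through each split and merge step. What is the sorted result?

Merge sort trace:

Split: [14, 30, 21, 25, 25, 23] -> [14, 30, 21] and [25, 25, 23]
  Split: [14, 30, 21] -> [14] and [30, 21]
    Split: [30, 21] -> [30] and [21]
    Merge: [30] + [21] -> [21, 30]
  Merge: [14] + [21, 30] -> [14, 21, 30]
  Split: [25, 25, 23] -> [25] and [25, 23]
    Split: [25, 23] -> [25] and [23]
    Merge: [25] + [23] -> [23, 25]
  Merge: [25] + [23, 25] -> [23, 25, 25]
Merge: [14, 21, 30] + [23, 25, 25] -> [14, 21, 23, 25, 25, 30]

Final sorted array: [14, 21, 23, 25, 25, 30]

The merge sort proceeds by recursively splitting the array and merging sorted halves.
After all merges, the sorted array is [14, 21, 23, 25, 25, 30].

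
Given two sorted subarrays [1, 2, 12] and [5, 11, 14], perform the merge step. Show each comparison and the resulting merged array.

Merging process:

Compare 1 vs 5: take 1 from left. Merged: [1]
Compare 2 vs 5: take 2 from left. Merged: [1, 2]
Compare 12 vs 5: take 5 from right. Merged: [1, 2, 5]
Compare 12 vs 11: take 11 from right. Merged: [1, 2, 5, 11]
Compare 12 vs 14: take 12 from left. Merged: [1, 2, 5, 11, 12]
Append remaining from right: [14]. Merged: [1, 2, 5, 11, 12, 14]

Final merged array: [1, 2, 5, 11, 12, 14]
Total comparisons: 5

The merged array is [1, 2, 5, 11, 12, 14], requiring 5 comparisons. The merge step runs in O(n) time where n is the total number of elements.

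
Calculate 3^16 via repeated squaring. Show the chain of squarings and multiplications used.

Computing 3^16 by squaring (build up from 3^1; each line after the first costs one multiplication):

3^1 = 3
3^2 = (3^1)^2 = 3^2 = 9
3^4 = (3^2)^2 = 9^2 = 81
3^8 = (3^4)^2 = 81^2 = 6561
3^16 = (3^8)^2 = 6561^2 = 43046721

Result: 43046721
Multiplications needed: 4 (4 lines after 3^1)

3^16 = 43046721. Using exponentiation by squaring, this requires 4 multiplications. The key idea: if the exponent is even, square the half-power; if odd, multiply by the base once.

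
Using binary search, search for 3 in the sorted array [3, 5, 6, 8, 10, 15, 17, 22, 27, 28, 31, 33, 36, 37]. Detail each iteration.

Binary search for 3 in [3, 5, 6, 8, 10, 15, 17, 22, 27, 28, 31, 33, 36, 37]:

lo=0, hi=13, mid=6, arr[mid]=17 -> 17 > 3, search left half
lo=0, hi=5, mid=2, arr[mid]=6 -> 6 > 3, search left half
lo=0, hi=1, mid=0, arr[mid]=3 -> Found target at index 0!

Binary search finds 3 at index 0 after 3 comparisons. The search repeatedly halves the search space by comparing with the middle element.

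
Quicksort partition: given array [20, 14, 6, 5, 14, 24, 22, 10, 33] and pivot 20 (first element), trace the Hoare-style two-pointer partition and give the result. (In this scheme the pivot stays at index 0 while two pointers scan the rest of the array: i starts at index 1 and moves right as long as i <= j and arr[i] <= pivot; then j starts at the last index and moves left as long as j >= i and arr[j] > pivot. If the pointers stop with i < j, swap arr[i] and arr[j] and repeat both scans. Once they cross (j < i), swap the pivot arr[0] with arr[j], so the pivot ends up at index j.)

Hoare-style two-pointer partition with pivot = 20:

Initial array: [20, 14, 6, 5, 14, 24, 22, 10, 33]

Pointers start at i = 1, j = 8.
i stops at index 5 (arr[5]=24 > 20), j stops at index 7 (arr[7]=10 <= 20): swap arr[5] and arr[7], array becomes [20, 14, 6, 5, 14, 10, 22, 24, 33]
i ends at 6, j ends at 5: the pointers have crossed (j < i), so scanning stops.

Swap pivot arr[0] with arr[5] to place pivot at position 5: [10, 14, 6, 5, 14, 20, 22, 24, 33]
Pivot position: 5

After partitioning with pivot 20, the array becomes [10, 14, 6, 5, 14, 20, 22, 24, 33]. The pivot is placed at index 5. All elements to the left of the pivot are <= 20, and all elements to the right are > 20.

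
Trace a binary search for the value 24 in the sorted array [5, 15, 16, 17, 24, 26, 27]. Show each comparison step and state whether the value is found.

Binary search for 24 in [5, 15, 16, 17, 24, 26, 27]:

lo=0, hi=6, mid=3, arr[mid]=17 -> 17 < 24, search right half
lo=4, hi=6, mid=5, arr[mid]=26 -> 26 > 24, search left half
lo=4, hi=4, mid=4, arr[mid]=24 -> Found target at index 4!

Binary search finds 24 at index 4 after 3 comparisons. The search repeatedly halves the search space by comparing with the middle element.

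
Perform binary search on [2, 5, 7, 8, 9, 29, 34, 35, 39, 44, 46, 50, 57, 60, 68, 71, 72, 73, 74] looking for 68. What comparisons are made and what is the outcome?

Binary search for 68 in [2, 5, 7, 8, 9, 29, 34, 35, 39, 44, 46, 50, 57, 60, 68, 71, 72, 73, 74]:

lo=0, hi=18, mid=9, arr[mid]=44 -> 44 < 68, search right half
lo=10, hi=18, mid=14, arr[mid]=68 -> Found target at index 14!

Binary search finds 68 at index 14 after 2 comparisons. The search repeatedly halves the search space by comparing with the middle element.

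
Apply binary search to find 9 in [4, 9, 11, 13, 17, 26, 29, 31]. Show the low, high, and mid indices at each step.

Binary search for 9 in [4, 9, 11, 13, 17, 26, 29, 31]:

lo=0, hi=7, mid=3, arr[mid]=13 -> 13 > 9, search left half
lo=0, hi=2, mid=1, arr[mid]=9 -> Found target at index 1!

Binary search finds 9 at index 1 after 2 comparisons. The search repeatedly halves the search space by comparing with the middle element.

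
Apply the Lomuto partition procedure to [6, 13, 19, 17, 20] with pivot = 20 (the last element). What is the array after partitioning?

Lomuto partition with pivot = 20:

Initial array: [6, 13, 19, 17, 20]

arr[0]=6 <= 20: swap with position 0, array becomes [6, 13, 19, 17, 20]
arr[1]=13 <= 20: swap with position 1, array becomes [6, 13, 19, 17, 20]
arr[2]=19 <= 20: swap with position 2, array becomes [6, 13, 19, 17, 20]
arr[3]=17 <= 20: swap with position 3, array becomes [6, 13, 19, 17, 20]

Place pivot at position 4: [6, 13, 19, 17, 20]
Pivot position: 4

After partitioning with pivot 20, the array becomes [6, 13, 19, 17, 20]. The pivot is placed at index 4. All elements to the left of the pivot are <= 20, and all elements to the right are > 20.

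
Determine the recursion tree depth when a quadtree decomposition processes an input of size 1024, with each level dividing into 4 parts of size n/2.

For divide and conquer with division factor 2:

Problem sizes at each level:
Level 0: 1024
Level 1: 512
Level 2: 256
Level 3: 128
Level 4: 64
Level 5: 32
Level 6: 16
Level 7: 8
Level 8: 4
Level 9: 2
Level 10: 1

The root is level 0 and the size-1 base case is level 10 (the tree spans levels 0 through 10, i.e. 11 levels counting the root), so the depth is the number of divisions: log_2(1024) = 10

The recursion tree depth is log_2(1024) = 10. At each level, the problem size is divided by 2, so it takes 10 divisions to reduce to a base case of size 1. The algorithm makes 4 recursive calls at each level.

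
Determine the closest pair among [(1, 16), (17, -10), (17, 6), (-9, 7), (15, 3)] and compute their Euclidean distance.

Computing all pairwise distances among 5 points:

d((1, 16), (17, -10)) = 30.5287
d((1, 16), (17, 6)) = 18.868
d((1, 16), (-9, 7)) = 13.4536
d((1, 16), (15, 3)) = 19.105
d((17, -10), (17, 6)) = 16.0
d((17, -10), (-9, 7)) = 31.0644
d((17, -10), (15, 3)) = 13.1529
d((17, 6), (-9, 7)) = 26.0192
d((17, 6), (15, 3)) = 3.6056 <-- minimum
d((-9, 7), (15, 3)) = 24.3311

Closest pair: (17, 6) and (15, 3) with distance 3.6056

The closest pair is (17, 6) and (15, 3) with Euclidean distance 3.6056. For 5 points, brute-force pairwise comparison is shown above. For large n, the divide-and-conquer algorithm (sort by x, recurse on halves, check the dividing strip) achieves O(n log n).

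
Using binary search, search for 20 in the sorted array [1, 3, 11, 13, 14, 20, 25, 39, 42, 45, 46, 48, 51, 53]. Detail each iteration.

Binary search for 20 in [1, 3, 11, 13, 14, 20, 25, 39, 42, 45, 46, 48, 51, 53]:

lo=0, hi=13, mid=6, arr[mid]=25 -> 25 > 20, search left half
lo=0, hi=5, mid=2, arr[mid]=11 -> 11 < 20, search right half
lo=3, hi=5, mid=4, arr[mid]=14 -> 14 < 20, search right half
lo=5, hi=5, mid=5, arr[mid]=20 -> Found target at index 5!

Binary search finds 20 at index 5 after 4 comparisons. The search repeatedly halves the search space by comparing with the middle element.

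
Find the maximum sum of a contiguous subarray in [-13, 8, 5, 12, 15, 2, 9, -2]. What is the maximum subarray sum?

Using Kadane's algorithm on [-13, 8, 5, 12, 15, 2, 9, -2]:

Scanning through the array:
Position 1 (value 8): max_ending_here = 8, max_so_far = 8
Position 2 (value 5): max_ending_here = 13, max_so_far = 13
Position 3 (value 12): max_ending_here = 25, max_so_far = 25
Position 4 (value 15): max_ending_here = 40, max_so_far = 40
Position 5 (value 2): max_ending_here = 42, max_so_far = 42
Position 6 (value 9): max_ending_here = 51, max_so_far = 51
Position 7 (value -2): max_ending_here = 49, max_so_far = 51

Maximum subarray: [8, 5, 12, 15, 2, 9]
Maximum sum: 51

The maximum subarray is [8, 5, 12, 15, 2, 9] with sum 51. This subarray runs from index 1 to index 6.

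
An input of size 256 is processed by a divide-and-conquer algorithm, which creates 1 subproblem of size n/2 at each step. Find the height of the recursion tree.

For divide and conquer with division factor 2:

Problem sizes at each level:
Level 0: 256
Level 1: 128
Level 2: 64
Level 3: 32
Level 4: 16
Level 5: 8
Level 6: 4
Level 7: 2
Level 8: 1

The root is level 0 and the size-1 base case is level 8 (the tree spans levels 0 through 8, i.e. 9 levels counting the root), so the depth is the number of divisions: log_2(256) = 8

The recursion tree depth is log_2(256) = 8. At each level, the problem size is divided by 2, so it takes 8 divisions to reduce to a base case of size 1. The algorithm makes 1 recursive call at each level.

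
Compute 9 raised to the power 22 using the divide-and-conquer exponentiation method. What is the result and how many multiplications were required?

Computing 9^22 by squaring (build up from 9^1; each line after the first costs one multiplication):

9^1 = 9
9^2 = (9^1)^2 = 9^2 = 81
9^4 = (9^2)^2 = 81^2 = 6561
9^5 = 9 * 9^4 = 9 * 6561 = 59049
9^10 = (9^5)^2 = 59049^2 = 3486784401
9^11 = 9 * 9^10 = 9 * 3486784401 = 31381059609
9^22 = (9^11)^2 = 31381059609^2 = 984770902183611232881

Result: 984770902183611232881
Multiplications needed: 6 (6 lines after 9^1)

9^22 = 984770902183611232881. Using exponentiation by squaring, this requires 6 multiplications. The key idea: if the exponent is even, square the half-power; if odd, multiply by the base once.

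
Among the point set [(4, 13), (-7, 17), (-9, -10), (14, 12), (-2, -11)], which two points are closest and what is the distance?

Computing all pairwise distances among 5 points:

d((4, 13), (-7, 17)) = 11.7047
d((4, 13), (-9, -10)) = 26.4197
d((4, 13), (14, 12)) = 10.0499
d((4, 13), (-2, -11)) = 24.7386
d((-7, 17), (-9, -10)) = 27.074
d((-7, 17), (14, 12)) = 21.587
d((-7, 17), (-2, -11)) = 28.4429
d((-9, -10), (14, 12)) = 31.8277
d((-9, -10), (-2, -11)) = 7.0711 <-- minimum
d((14, 12), (-2, -11)) = 28.0179

Closest pair: (-9, -10) and (-2, -11) with distance 7.0711

The closest pair is (-9, -10) and (-2, -11) with Euclidean distance 7.0711. For 5 points, brute-force pairwise comparison is shown above. For large n, the divide-and-conquer algorithm (sort by x, recurse on halves, check the dividing strip) achieves O(n log n).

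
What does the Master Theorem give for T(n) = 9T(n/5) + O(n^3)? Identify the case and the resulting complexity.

Master Theorem for T(n) = 9T(n/5) + O(n^3):

a = 9, b = 5, c = 3
log_b(a) = log_5(9) = 1.3652

Case 3: c = 3 > log_5(9) = 1.3652
T(n) = O(n^3) = O(n^3)

For T(n) = 9T(n/5) + O(n^3): log_5(9) = 1.3652. This is Case 3 of the Master Theorem (c > log_b(a), work dominated by root), giving O(n^3).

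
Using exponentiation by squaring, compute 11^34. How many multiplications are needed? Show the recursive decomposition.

Computing 11^34 by squaring (build up from 11^1; each line after the first costs one multiplication):

11^1 = 11
11^2 = (11^1)^2 = 11^2 = 121
11^4 = (11^2)^2 = 121^2 = 14641
11^8 = (11^4)^2 = 14641^2 = 214358881
11^16 = (11^8)^2 = 214358881^2 = 45949729863572161
11^17 = 11 * 11^16 = 11 * 45949729863572161 = 505447028499293771
11^34 = (11^17)^2 = 505447028499293771^2 = 255476698618765889551019445759400441

Result: 255476698618765889551019445759400441
Multiplications needed: 6 (6 lines after 11^1)

11^34 = 255476698618765889551019445759400441. Using exponentiation by squaring, this requires 6 multiplications. The key idea: if the exponent is even, square the half-power; if odd, multiply by the base once.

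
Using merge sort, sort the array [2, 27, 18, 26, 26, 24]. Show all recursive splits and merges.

Merge sort trace:

Split: [2, 27, 18, 26, 26, 24] -> [2, 27, 18] and [26, 26, 24]
  Split: [2, 27, 18] -> [2] and [27, 18]
    Split: [27, 18] -> [27] and [18]
    Merge: [27] + [18] -> [18, 27]
  Merge: [2] + [18, 27] -> [2, 18, 27]
  Split: [26, 26, 24] -> [26] and [26, 24]
    Split: [26, 24] -> [26] and [24]
    Merge: [26] + [24] -> [24, 26]
  Merge: [26] + [24, 26] -> [24, 26, 26]
Merge: [2, 18, 27] + [24, 26, 26] -> [2, 18, 24, 26, 26, 27]

Final sorted array: [2, 18, 24, 26, 26, 27]

The merge sort proceeds by recursively splitting the array and merging sorted halves.
After all merges, the sorted array is [2, 18, 24, 26, 26, 27].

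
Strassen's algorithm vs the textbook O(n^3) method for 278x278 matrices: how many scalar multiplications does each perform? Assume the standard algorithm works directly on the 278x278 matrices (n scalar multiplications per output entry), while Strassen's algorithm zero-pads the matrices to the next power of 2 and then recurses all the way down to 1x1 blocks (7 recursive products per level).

Matrix multiplication for 278x278 matrices:

Strassen's algorithm requires power-of-2 dimensions. Pad 278x278 to 512x512 (next power of 2).

Standard algorithm: 278^3 = 21484952 multiplications
Strassen's algorithm: 7^(log2(512)) = 7^9 = 40353607 multiplications
Difference: 21484952 - 40353607 = -18868655 (Strassen uses MORE here due to padding overhead — for small or just-over-power-of-2 n, padding can outweigh the per-level savings)

Standard: 21484952 multiplications (278^3). Strassen: 40353607 multiplications (7^9, after padding to 512x512). Strassen reduces 8 recursive multiplications to 7 at each level.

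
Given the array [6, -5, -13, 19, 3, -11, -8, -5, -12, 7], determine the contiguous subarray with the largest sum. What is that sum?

Using Kadane's algorithm on [6, -5, -13, 19, 3, -11, -8, -5, -12, 7]:

Scanning through the array:
Position 1 (value -5): max_ending_here = 1, max_so_far = 6
Position 2 (value -13): max_ending_here = -12, max_so_far = 6
Position 3 (value 19): max_ending_here = 19, max_so_far = 19
Position 4 (value 3): max_ending_here = 22, max_so_far = 22
Position 5 (value -11): max_ending_here = 11, max_so_far = 22
Position 6 (value -8): max_ending_here = 3, max_so_far = 22
Position 7 (value -5): max_ending_here = -2, max_so_far = 22
Position 8 (value -12): max_ending_here = -12, max_so_far = 22
Position 9 (value 7): max_ending_here = 7, max_so_far = 22

Maximum subarray: [19, 3]
Maximum sum: 22

The maximum subarray is [19, 3] with sum 22. This subarray runs from index 3 to index 4.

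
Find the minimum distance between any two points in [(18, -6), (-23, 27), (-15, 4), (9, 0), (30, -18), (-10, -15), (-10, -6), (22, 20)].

Computing all pairwise distances among 8 points:

d((18, -6), (-23, 27)) = 52.6308
d((18, -6), (-15, 4)) = 34.4819
d((18, -6), (9, 0)) = 10.8167
d((18, -6), (30, -18)) = 16.9706
d((18, -6), (-10, -15)) = 29.4109
d((18, -6), (-10, -6)) = 28.0
d((18, -6), (22, 20)) = 26.3059
d((-23, 27), (-15, 4)) = 24.3516
d((-23, 27), (9, 0)) = 41.8688
d((-23, 27), (30, -18)) = 69.527
d((-23, 27), (-10, -15)) = 43.9659
d((-23, 27), (-10, -6)) = 35.4683
d((-23, 27), (22, 20)) = 45.5412
d((-15, 4), (9, 0)) = 24.3311
d((-15, 4), (30, -18)) = 50.0899
d((-15, 4), (-10, -15)) = 19.6469
d((-15, 4), (-10, -6)) = 11.1803
d((-15, 4), (22, 20)) = 40.3113
d((9, 0), (30, -18)) = 27.6586
d((9, 0), (-10, -15)) = 24.2074
d((9, 0), (-10, -6)) = 19.9249
d((9, 0), (22, 20)) = 23.8537
d((30, -18), (-10, -15)) = 40.1123
d((30, -18), (-10, -6)) = 41.7612
d((30, -18), (22, 20)) = 38.833
d((-10, -15), (-10, -6)) = 9.0 <-- minimum
d((-10, -15), (22, 20)) = 47.4236
d((-10, -6), (22, 20)) = 41.2311

Closest pair: (-10, -15) and (-10, -6) with distance 9.0

The closest pair is (-10, -15) and (-10, -6) with Euclidean distance 9.0. For 8 points, brute-force pairwise comparison is shown above. For large n, the divide-and-conquer algorithm (sort by x, recurse on halves, check the dividing strip) achieves O(n log n).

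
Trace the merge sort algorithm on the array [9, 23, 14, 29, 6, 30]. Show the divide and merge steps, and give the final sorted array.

Merge sort trace:

Split: [9, 23, 14, 29, 6, 30] -> [9, 23, 14] and [29, 6, 30]
  Split: [9, 23, 14] -> [9] and [23, 14]
    Split: [23, 14] -> [23] and [14]
    Merge: [23] + [14] -> [14, 23]
  Merge: [9] + [14, 23] -> [9, 14, 23]
  Split: [29, 6, 30] -> [29] and [6, 30]
    Split: [6, 30] -> [6] and [30]
    Merge: [6] + [30] -> [6, 30]
  Merge: [29] + [6, 30] -> [6, 29, 30]
Merge: [9, 14, 23] + [6, 29, 30] -> [6, 9, 14, 23, 29, 30]

Final sorted array: [6, 9, 14, 23, 29, 30]

The merge sort proceeds by recursively splitting the array and merging sorted halves.
After all merges, the sorted array is [6, 9, 14, 23, 29, 30].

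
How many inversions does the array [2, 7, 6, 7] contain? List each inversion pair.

Finding inversions in [2, 7, 6, 7]:

(1, 2): arr[1]=7 > arr[2]=6

Total inversions: 1

The array has 1 inversion(s): (1,2). Each pair (i,j) satisfies i < j and arr[i] > arr[j].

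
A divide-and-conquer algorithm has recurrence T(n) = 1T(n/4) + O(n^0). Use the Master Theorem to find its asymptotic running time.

Master Theorem for T(n) = 1T(n/4) + O(n^0):

a = 1, b = 4, c = 0
log_b(a) = log_4(1) = 0.0000

Case 2: c = 0 = log_4(1) = 0.0000
T(n) = O(n^0 log n) = O(log n)

For T(n) = 1T(n/4) + O(n^0): log_4(1) = 0.0000. This is Case 2 of the Master Theorem (c = log_b(a), equal work at all levels), giving O(log n).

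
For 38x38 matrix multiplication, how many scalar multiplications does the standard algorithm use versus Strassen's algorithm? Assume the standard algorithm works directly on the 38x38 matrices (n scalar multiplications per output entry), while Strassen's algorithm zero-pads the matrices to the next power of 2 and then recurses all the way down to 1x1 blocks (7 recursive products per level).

Matrix multiplication for 38x38 matrices:

Strassen's algorithm requires power-of-2 dimensions. Pad 38x38 to 64x64 (next power of 2).

Standard algorithm: 38^3 = 54872 multiplications
Strassen's algorithm: 7^(log2(64)) = 7^6 = 117649 multiplications
Difference: 54872 - 117649 = -62777 (Strassen uses MORE here due to padding overhead — for small or just-over-power-of-2 n, padding can outweigh the per-level savings)

Standard: 54872 multiplications (38^3). Strassen: 117649 multiplications (7^6, after padding to 64x64). Strassen reduces 8 recursive multiplications to 7 at each level.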